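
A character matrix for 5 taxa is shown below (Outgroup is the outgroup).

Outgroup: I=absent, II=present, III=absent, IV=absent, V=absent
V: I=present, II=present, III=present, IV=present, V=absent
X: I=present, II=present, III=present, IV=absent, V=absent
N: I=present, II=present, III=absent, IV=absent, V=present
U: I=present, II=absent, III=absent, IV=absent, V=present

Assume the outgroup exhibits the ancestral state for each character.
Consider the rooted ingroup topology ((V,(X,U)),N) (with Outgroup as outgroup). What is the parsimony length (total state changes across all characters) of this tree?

Map each character onto ((V,(X,U)),N) (rooted by Outgroup) and count the minimum state changes it requires (Fitch parsimony):
I: 1; II: 1; III: 2; IV: 1; V: 2.
Total tree length = 7.

7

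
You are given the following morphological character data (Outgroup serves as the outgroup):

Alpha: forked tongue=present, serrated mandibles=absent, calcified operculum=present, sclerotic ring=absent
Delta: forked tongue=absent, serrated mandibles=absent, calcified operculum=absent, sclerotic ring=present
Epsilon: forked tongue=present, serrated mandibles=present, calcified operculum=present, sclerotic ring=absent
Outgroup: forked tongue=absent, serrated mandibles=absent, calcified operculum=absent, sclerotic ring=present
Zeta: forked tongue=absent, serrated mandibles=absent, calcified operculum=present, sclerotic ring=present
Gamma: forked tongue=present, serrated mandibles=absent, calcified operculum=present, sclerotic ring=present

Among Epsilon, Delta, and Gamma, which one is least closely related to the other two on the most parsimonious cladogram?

Character polarity is set by the outgroup: the derived state is whichever differs from the outgroup's state, so for sclerotic ring the derived state is 'absent', and for the remaining characters it is 'present'.
Only Alpha, Epsilon, and Gamma show the derived state 'present' for forked tongue, supporting them as a clade.
serrated mandibles: derived state 'present' in Epsilon only — an autapomorphy, so it tells us nothing about relationships among taxa.
calcified operculum (derived state 'present') is shared by Alpha, Epsilon, Gamma, and Zeta — a synapomorphy uniting that clade.
Only Alpha and Epsilon show the derived state 'absent' for sclerotic ring, supporting them as a clade.
Most parsimonious ingroup topology: ((((Alpha,Epsilon),Gamma),Zeta),Delta).
Gamma and Epsilon share a more recent common ancestor with each other than either does with Delta, so Delta is the least closely related of the three.

Delta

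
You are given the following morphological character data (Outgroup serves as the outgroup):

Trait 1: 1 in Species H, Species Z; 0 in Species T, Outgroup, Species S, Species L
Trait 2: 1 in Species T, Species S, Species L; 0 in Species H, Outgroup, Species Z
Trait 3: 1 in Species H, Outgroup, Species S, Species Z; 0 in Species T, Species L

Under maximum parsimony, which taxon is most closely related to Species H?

Character polarity is set by the outgroup: the derived state is whichever differs from the outgroup's state, so for Trait 3 the derived state is '0', and for the remaining characters it is '1'.
Trait 1 (derived state '1') is shared by Species H and Species Z — a synapomorphy uniting that clade.
Trait 2: derived state '1' in Species L, Species S, and Species T only — synapomorphy for {Species L, Species S, Species T}.
Only Species L and Species T show the derived state '0' for Trait 3, supporting them as a clade.
Most parsimonious ingroup topology: ((Species H,Species Z),(Species S,(Species T,Species L))).
Species H and Species Z form a cherry on this tree, so they are sister taxa.

Species Z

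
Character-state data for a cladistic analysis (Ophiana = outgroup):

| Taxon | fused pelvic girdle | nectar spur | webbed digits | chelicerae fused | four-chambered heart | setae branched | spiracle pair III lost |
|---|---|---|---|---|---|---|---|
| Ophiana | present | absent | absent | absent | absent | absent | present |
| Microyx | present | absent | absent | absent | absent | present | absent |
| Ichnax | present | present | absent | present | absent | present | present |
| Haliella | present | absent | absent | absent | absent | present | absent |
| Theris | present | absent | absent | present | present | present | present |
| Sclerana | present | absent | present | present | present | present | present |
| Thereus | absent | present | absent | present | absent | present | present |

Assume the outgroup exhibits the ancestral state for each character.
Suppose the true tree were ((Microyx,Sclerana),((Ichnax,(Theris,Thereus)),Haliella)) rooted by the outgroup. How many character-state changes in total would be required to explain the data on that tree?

11

Map each character onto ((Microyx,Sclerana),((Ichnax,(Theris,Thereus)),Haliella)) (rooted by Ophiana) and count the minimum state changes it requires (Fitch parsimony):
fused pelvic girdle: 1; nectar spur: 2; webbed digits: 1; chelicerae fused: 2; four-chambered heart: 2; setae branched: 1; spiracle pair III lost: 2.
Total tree length = 11.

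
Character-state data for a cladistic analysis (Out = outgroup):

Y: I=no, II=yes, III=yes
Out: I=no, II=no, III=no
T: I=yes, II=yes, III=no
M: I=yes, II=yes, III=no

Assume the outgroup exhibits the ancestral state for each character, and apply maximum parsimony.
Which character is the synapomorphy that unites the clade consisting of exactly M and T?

I

The outgroup has state 'no' for every character, so 'yes' is the derived state throughout.
I (derived state 'yes') is shared by M and T — a synapomorphy uniting that clade.
II (derived state 'yes') is shared by all ingroup taxa — unites the whole ingroup.
III: derived state 'yes' in Y only — an autapomorphy, so it tells us nothing about relationships among taxa.
Most parsimonious ingroup topology: ((M,T),Y).
The clade {M, T} is supported by I: its derived state 'yes' occurs in exactly those taxa and in no other taxon (including the outgroup).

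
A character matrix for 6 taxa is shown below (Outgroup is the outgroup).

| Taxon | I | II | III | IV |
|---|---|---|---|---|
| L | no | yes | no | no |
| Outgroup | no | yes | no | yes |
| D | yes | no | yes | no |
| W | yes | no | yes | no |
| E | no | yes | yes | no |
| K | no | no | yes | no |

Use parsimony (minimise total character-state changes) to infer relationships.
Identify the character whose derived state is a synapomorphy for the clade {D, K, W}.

Character polarity is set by the outgroup: the derived state is whichever differs from the outgroup's state, so for II, IV the derived state is 'no', and for the remaining characters it is 'yes'.
I: derived state 'yes' in D and W only — synapomorphy for {D, W}.
Only D, K, and W show the derived state 'no' for II, supporting them as a clade.
III (derived state 'yes') is shared by D, E, K, and W — a synapomorphy uniting that clade.
All ingroup taxa share the derived state 'no' for IV; it defines the ingroup but does not resolve relationships within it.
Most parsimonious ingroup topology: ((((W,D),K),E),L).
The clade {D, K, W} is supported by II: its derived state 'no' occurs in exactly those taxa and in no other taxon (including the outgroup).

II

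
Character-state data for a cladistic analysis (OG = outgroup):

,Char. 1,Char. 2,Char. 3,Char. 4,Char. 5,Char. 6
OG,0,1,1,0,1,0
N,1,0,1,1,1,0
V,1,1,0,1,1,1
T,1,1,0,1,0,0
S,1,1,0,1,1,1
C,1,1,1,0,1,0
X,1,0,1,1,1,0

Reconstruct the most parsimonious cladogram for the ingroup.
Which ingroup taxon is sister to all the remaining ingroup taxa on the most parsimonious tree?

Character polarity is set by the outgroup: the derived state is whichever differs from the outgroup's state, so for Char. 2, Char. 3, Char. 5 the derived state is '0', and for the remaining characters it is '1'.
All ingroup taxa share the derived state '1' for Char. 1; it defines the ingroup but does not resolve relationships within it.
Char. 2 (derived state '0') is shared by N and X — a synapomorphy uniting that clade.
Char. 3: derived state '0' in S, T, and V only — synapomorphy for {S, T, V}.
Char. 4: derived state '1' in N, S, T, V, and X only — synapomorphy for {N, S, T, V, X}.
Char. 5 (derived state '0') is unique to T (autapomorphy; uninformative for grouping).
Char. 6: derived state '1' in S and V only — synapomorphy for {S, V}.
Most parsimonious ingroup topology: (((N,X),((V,S),T)),C).
C is sister to the clade containing all other ingroup taxa, so it is the earliest-diverging (most basal) ingroup lineage.

C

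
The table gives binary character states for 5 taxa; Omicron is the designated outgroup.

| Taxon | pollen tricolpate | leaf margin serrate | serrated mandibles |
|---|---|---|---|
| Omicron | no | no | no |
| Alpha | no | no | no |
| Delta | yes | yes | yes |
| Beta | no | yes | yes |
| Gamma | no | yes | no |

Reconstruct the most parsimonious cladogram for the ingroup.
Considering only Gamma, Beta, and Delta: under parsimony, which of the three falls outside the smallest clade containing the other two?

The outgroup has state 'no' for every character, so 'yes' is the derived state throughout.
pollen tricolpate (derived state 'yes') is unique to Delta (autapomorphy; uninformative for grouping).
leaf margin serrate: derived state 'yes' in Beta, Delta, and Gamma only — synapomorphy for {Beta, Delta, Gamma}.
Only Beta and Delta show the derived state 'yes' for serrated mandibles, supporting them as a clade.
Most parsimonious ingroup topology: (Alpha,((Delta,Beta),Gamma)).
Delta and Beta share a more recent common ancestor with each other than either does with Gamma, so Gamma is the least closely related of the three.

Gamma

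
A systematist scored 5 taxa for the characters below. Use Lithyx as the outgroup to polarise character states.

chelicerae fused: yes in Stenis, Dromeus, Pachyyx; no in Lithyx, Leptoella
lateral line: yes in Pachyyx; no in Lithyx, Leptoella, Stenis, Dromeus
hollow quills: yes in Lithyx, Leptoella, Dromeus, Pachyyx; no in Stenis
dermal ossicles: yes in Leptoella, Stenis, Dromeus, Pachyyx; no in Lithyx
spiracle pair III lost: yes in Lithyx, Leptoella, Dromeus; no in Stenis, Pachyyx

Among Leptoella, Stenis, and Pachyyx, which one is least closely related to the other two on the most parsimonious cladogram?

Character polarity is set by the outgroup: the derived state is whichever differs from the outgroup's state, so for hollow quills, spiracle pair III lost the derived state is 'no', and for the remaining characters it is 'yes'.
Only Dromeus, Pachyyx, and Stenis show the derived state 'yes' for chelicerae fused, supporting them as a clade.
lateral line: derived state 'yes' in Pachyyx only — an autapomorphy, so it tells us nothing about relationships among taxa.
hollow quills (derived state 'no') is unique to Stenis (autapomorphy; uninformative for grouping).
dermal ossicles (derived state 'yes') is shared by all ingroup taxa — unites the whole ingroup.
Only Pachyyx and Stenis show the derived state 'no' for spiracle pair III lost, supporting them as a clade.
Most parsimonious ingroup topology: (Leptoella,((Stenis,Pachyyx),Dromeus)).
Pachyyx and Stenis share a more recent common ancestor with each other than either does with Leptoella, so Leptoella is the least closely related of the three.

Leptoella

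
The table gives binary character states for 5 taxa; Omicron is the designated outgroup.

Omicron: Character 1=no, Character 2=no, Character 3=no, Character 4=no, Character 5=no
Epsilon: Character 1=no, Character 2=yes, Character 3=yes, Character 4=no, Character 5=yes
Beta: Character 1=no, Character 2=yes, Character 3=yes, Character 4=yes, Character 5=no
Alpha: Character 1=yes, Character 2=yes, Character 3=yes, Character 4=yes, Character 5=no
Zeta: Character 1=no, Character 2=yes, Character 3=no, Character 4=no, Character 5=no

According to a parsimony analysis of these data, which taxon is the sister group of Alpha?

Beta

The outgroup has state 'no' for every character, so 'yes' is the derived state throughout.
Character 1 (derived state 'yes') is unique to Alpha (autapomorphy; uninformative for grouping).
Character 2 (derived state 'yes') is shared by all ingroup taxa — unites the whole ingroup.
Only Alpha, Beta, and Epsilon show the derived state 'yes' for Character 3, supporting them as a clade.
Only Alpha and Beta show the derived state 'yes' for Character 4, supporting them as a clade.
Character 5: derived state 'yes' in Epsilon only — an autapomorphy, so it tells us nothing about relationships among taxa.
Most parsimonious ingroup topology: ((Epsilon,(Beta,Alpha)),Zeta).
Alpha and Beta form a cherry on this tree, so they are sister taxa.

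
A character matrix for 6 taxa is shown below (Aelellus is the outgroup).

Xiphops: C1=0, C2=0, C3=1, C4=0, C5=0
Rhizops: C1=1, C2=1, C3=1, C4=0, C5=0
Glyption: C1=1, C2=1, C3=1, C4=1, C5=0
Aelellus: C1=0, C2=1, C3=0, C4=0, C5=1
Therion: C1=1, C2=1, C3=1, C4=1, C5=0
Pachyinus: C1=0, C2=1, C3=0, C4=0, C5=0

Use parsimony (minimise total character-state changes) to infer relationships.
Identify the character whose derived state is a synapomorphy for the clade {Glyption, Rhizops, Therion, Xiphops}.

C3

Character polarity is set by the outgroup: the derived state is whichever differs from the outgroup's state, so for C2, C5 the derived state is '0', and for the remaining characters it is '1'.
C1: derived state '1' in Glyption, Rhizops, and Therion only — synapomorphy for {Glyption, Rhizops, Therion}.
C2: derived state '0' in Xiphops only — an autapomorphy, so it tells us nothing about relationships among taxa.
C3: derived state '1' in Glyption, Rhizops, Therion, and Xiphops only — synapomorphy for {Glyption, Rhizops, Therion, Xiphops}.
Only Glyption and Therion show the derived state '1' for C4, supporting them as a clade.
All ingroup taxa share the derived state '0' for C5; it defines the ingroup but does not resolve relationships within it.
Most parsimonious ingroup topology: ((Xiphops,(Rhizops,(Glyption,Therion))),Pachyinus).
The clade {Glyption, Rhizops, Therion, Xiphops} is supported by C3: its derived state '1' occurs in exactly those taxa and in no other taxon (including the outgroup).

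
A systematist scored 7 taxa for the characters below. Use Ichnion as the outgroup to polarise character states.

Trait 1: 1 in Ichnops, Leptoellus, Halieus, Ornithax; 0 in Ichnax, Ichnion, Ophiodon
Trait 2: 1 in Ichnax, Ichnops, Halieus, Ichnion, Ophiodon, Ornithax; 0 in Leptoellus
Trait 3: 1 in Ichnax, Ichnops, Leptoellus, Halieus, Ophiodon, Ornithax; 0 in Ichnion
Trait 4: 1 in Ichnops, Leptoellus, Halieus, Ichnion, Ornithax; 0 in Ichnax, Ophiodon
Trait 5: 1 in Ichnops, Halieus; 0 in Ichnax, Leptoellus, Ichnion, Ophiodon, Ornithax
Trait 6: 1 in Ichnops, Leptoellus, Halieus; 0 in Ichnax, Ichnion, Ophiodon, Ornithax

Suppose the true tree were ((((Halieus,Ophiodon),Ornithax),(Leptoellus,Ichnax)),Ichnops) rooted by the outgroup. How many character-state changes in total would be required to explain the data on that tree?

Map each character onto ((((Halieus,Ophiodon),Ornithax),(Leptoellus,Ichnax)),Ichnops) (rooted by Ichnion) and count the minimum state changes it requires (Fitch parsimony):
Trait 1: 3; Trait 2: 1; Trait 3: 1; Trait 4: 2; Trait 5: 2; Trait 6: 3.
Total tree length = 12.

12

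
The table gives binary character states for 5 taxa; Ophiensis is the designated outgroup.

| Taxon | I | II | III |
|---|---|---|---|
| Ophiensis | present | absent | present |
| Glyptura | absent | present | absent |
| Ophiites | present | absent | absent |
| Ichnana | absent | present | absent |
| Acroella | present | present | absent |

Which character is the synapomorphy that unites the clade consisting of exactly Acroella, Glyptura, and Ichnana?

II

Character polarity is set by the outgroup: the derived state is whichever differs from the outgroup's state, so for I, III the derived state is 'absent', and for the remaining characters it is 'present'.
Only Glyptura and Ichnana show the derived state 'absent' for I, supporting them as a clade.
II (derived state 'present') is shared by Acroella, Glyptura, and Ichnana — a synapomorphy uniting that clade.
III (derived state 'absent') is shared by all ingroup taxa — unites the whole ingroup.
Most parsimonious ingroup topology: (((Glyptura,Ichnana),Acroella),Ophiites).
The clade {Acroella, Glyptura, Ichnana} is supported by II: its derived state 'present' occurs in exactly those taxa and in no other taxon (including the outgroup).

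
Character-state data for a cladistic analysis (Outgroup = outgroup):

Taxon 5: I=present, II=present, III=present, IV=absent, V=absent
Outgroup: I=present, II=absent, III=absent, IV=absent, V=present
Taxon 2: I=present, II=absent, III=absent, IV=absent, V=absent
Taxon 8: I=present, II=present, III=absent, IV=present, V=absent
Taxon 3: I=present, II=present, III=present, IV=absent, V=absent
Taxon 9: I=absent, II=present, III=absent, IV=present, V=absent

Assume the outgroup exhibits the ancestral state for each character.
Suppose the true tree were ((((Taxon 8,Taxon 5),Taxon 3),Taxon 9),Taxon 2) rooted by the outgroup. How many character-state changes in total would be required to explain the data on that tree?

7

Map each character onto ((((Taxon 8,Taxon 5),Taxon 3),Taxon 9),Taxon 2) (rooted by Outgroup) and count the minimum state changes it requires (Fitch parsimony):
I: 1; II: 1; III: 2; IV: 2; V: 1.
Total tree length = 7.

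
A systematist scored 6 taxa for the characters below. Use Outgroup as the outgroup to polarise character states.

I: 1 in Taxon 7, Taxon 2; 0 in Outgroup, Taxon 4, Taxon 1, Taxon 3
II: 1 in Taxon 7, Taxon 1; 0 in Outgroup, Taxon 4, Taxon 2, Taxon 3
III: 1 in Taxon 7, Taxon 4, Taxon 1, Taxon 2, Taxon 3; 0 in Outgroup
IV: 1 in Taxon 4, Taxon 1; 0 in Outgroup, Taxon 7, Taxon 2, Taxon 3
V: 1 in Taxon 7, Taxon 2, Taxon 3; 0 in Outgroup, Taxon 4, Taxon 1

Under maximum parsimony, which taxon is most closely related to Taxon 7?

Taxon 2

The outgroup has state '0' for every character, so '1' is the derived state throughout.
I: derived state '1' in Taxon 2 and Taxon 7 only — synapomorphy for {Taxon 2, Taxon 7}.
II groups Taxon 1 and Taxon 7, which is incompatible with the clades supported by the remaining characters; treating it as convergent (homoplasy) costs fewer steps than any alternative tree.
All ingroup taxa share the derived state '1' for III; it defines the ingroup but does not resolve relationships within it.
IV (derived state '1') is shared by Taxon 1 and Taxon 4 — a synapomorphy uniting that clade.
Only Taxon 2, Taxon 3, and Taxon 7 show the derived state '1' for V, supporting them as a clade.
Most parsimonious ingroup topology: (((Taxon 7,Taxon 2),Taxon 3),(Taxon 4,Taxon 1)).
Taxon 7 and Taxon 2 form a cherry on this tree, so they are sister taxa.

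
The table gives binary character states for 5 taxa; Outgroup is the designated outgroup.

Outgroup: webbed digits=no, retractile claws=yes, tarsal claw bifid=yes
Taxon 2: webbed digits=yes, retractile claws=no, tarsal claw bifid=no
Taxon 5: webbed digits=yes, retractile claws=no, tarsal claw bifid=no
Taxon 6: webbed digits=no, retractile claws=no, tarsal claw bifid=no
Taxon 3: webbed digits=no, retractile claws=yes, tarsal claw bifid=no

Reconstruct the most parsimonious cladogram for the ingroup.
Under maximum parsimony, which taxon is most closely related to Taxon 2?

Character polarity is set by the outgroup: the derived state is whichever differs from the outgroup's state, so for retractile claws, tarsal claw bifid the derived state is 'no', and for the remaining characters it is 'yes'.
webbed digits: derived state 'yes' in Taxon 2 and Taxon 5 only — synapomorphy for {Taxon 2, Taxon 5}.
retractile claws: derived state 'no' in Taxon 2, Taxon 5, and Taxon 6 only — synapomorphy for {Taxon 2, Taxon 5, Taxon 6}.
tarsal claw bifid (derived state 'no') is shared by all ingroup taxa — unites the whole ingroup.
Most parsimonious ingroup topology: (((Taxon 2,Taxon 5),Taxon 6),Taxon 3).
Taxon 2 and Taxon 5 form a cherry on this tree, so they are sister taxa.

Taxon 5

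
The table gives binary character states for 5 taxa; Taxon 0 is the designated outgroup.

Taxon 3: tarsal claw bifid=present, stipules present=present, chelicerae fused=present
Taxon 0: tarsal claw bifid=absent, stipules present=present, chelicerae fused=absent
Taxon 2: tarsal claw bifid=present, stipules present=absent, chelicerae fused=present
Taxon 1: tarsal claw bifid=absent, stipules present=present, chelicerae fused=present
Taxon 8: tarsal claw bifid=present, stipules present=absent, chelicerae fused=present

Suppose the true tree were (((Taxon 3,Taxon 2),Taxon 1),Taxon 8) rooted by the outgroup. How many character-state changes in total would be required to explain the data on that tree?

5

Map each character onto (((Taxon 3,Taxon 2),Taxon 1),Taxon 8) (rooted by Taxon 0) and count the minimum state changes it requires (Fitch parsimony):
tarsal claw bifid: 2; stipules present: 2; chelicerae fused: 1.
Total tree length = 5.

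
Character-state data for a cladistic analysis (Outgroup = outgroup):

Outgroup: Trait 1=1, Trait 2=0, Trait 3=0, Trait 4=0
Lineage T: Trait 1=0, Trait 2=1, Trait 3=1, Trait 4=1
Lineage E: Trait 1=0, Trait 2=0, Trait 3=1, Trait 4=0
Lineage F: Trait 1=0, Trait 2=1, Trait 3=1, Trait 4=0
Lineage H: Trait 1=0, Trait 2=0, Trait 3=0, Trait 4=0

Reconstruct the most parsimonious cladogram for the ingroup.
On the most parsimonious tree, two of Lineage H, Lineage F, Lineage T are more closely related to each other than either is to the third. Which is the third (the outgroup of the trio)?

Lineage H

Character polarity is set by the outgroup: the derived state is whichever differs from the outgroup's state, so for Trait 1 the derived state is '0', and for the remaining characters it is '1'.
All ingroup taxa share the derived state '0' for Trait 1; it defines the ingroup but does not resolve relationships within it.
Trait 2: derived state '1' in Lineage F and Lineage T only — synapomorphy for {Lineage F, Lineage T}.
Trait 3: derived state '1' in Lineage E, Lineage F, and Lineage T only — synapomorphy for {Lineage E, Lineage F, Lineage T}.
Trait 4: derived state '1' in Lineage T only — an autapomorphy, so it tells us nothing about relationships among taxa.
Most parsimonious ingroup topology: (((Lineage T,Lineage F),Lineage E),Lineage H).
Lineage F and Lineage T share a more recent common ancestor with each other than either does with Lineage H, so Lineage H is the least closely related of the three.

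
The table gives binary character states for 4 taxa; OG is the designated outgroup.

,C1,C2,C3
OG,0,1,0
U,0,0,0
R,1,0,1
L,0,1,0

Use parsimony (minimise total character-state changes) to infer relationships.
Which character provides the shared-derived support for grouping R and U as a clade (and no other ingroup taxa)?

C2

Character polarity is set by the outgroup: the derived state is whichever differs from the outgroup's state, so for C2 the derived state is '0', and for the remaining characters it is '1'.
C1: derived state '1' in R only — an autapomorphy, so it tells us nothing about relationships among taxa.
C2: derived state '0' in R and U only — synapomorphy for {R, U}.
C3: derived state '1' in R only — an autapomorphy, so it tells us nothing about relationships among taxa.
Most parsimonious ingroup topology: ((U,R),L).
The clade {R, U} is supported by C2: its derived state '0' occurs in exactly those taxa and in no other taxon (including the outgroup).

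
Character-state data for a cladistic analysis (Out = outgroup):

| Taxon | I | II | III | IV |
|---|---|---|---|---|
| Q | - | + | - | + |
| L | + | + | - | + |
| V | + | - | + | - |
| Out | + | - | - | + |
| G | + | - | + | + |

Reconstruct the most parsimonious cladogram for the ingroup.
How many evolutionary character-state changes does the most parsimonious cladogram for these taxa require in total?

4

Character polarity is set by the outgroup: the derived state is whichever differs from the outgroup's state, so for I, IV the derived state is '-', and for the remaining characters it is '+'.
I (derived state '-') is unique to Q (autapomorphy; uninformative for grouping).
II (derived state '+') is shared by L and Q — a synapomorphy uniting that clade.
Only G and V show the derived state '+' for III, supporting them as a clade.
IV: derived state '-' in V only — an autapomorphy, so it tells us nothing about relationships among taxa.
Most parsimonious ingroup topology: ((V,G),(L,Q)).
Changes per character on this tree: I: 1; II: 1; III: 1; IV: 1.
Total = 4.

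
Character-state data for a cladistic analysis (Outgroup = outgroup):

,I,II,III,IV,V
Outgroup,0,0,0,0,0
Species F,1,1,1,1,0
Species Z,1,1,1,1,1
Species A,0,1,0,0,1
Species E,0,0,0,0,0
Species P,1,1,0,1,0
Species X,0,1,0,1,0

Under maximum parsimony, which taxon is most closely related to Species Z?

The outgroup has state '0' for every character, so '1' is the derived state throughout.
I: derived state '1' in Species F, Species P, and Species Z only — synapomorphy for {Species F, Species P, Species Z}.
II (derived state '1') is shared by Species A, Species F, Species P, Species X, and Species Z — a synapomorphy uniting that clade.
III (derived state '1') is shared by Species F and Species Z — a synapomorphy uniting that clade.
IV (derived state '1') is shared by Species F, Species P, Species X, and Species Z — a synapomorphy uniting that clade.
V groups Species A and Species Z, which is incompatible with the clades supported by the remaining characters; treating it as convergent (homoplasy) costs fewer steps than any alternative tree.
Most parsimonious ingroup topology: (((((Species F,Species Z),Species P),Species X),Species A),Species E).
Species Z and Species F form a cherry on this tree, so they are sister taxa.

Species F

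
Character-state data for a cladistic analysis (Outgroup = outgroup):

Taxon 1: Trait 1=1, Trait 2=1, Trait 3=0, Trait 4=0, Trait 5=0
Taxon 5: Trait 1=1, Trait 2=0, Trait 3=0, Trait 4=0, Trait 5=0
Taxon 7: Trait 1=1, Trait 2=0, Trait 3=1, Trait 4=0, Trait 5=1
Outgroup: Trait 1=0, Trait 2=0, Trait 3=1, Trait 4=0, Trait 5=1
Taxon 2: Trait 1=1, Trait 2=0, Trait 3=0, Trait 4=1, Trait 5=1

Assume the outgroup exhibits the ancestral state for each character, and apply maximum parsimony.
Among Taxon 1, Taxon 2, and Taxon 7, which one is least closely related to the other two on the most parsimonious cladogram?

Character polarity is set by the outgroup: the derived state is whichever differs from the outgroup's state, so for Trait 3, Trait 5 the derived state is '0', and for the remaining characters it is '1'.
Trait 1 (derived state '1') is shared by all ingroup taxa — unites the whole ingroup.
Trait 2 (derived state '1') is unique to Taxon 1 (autapomorphy; uninformative for grouping).
Trait 3: derived state '0' in Taxon 1, Taxon 2, and Taxon 5 only — synapomorphy for {Taxon 1, Taxon 2, Taxon 5}.
Trait 4: derived state '1' in Taxon 2 only — an autapomorphy, so it tells us nothing about relationships among taxa.
Trait 5: derived state '0' in Taxon 1 and Taxon 5 only — synapomorphy for {Taxon 1, Taxon 5}.
Most parsimonious ingroup topology: (((Taxon 5,Taxon 1),Taxon 2),Taxon 7).
Taxon 1 and Taxon 2 share a more recent common ancestor with each other than either does with Taxon 7, so Taxon 7 is the least closely related of the three.

Taxon 7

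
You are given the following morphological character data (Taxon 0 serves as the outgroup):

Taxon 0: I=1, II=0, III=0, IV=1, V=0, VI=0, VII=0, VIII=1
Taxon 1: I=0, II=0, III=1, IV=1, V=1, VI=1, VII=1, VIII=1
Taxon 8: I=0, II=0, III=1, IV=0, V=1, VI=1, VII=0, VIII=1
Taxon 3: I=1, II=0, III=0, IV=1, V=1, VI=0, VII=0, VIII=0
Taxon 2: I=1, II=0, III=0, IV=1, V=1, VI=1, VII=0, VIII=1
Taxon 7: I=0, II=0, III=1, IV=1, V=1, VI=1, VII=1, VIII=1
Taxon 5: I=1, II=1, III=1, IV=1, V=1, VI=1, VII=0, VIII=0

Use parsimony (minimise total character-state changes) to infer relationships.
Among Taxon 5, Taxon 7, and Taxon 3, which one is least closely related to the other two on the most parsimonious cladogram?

Taxon 3

Character polarity is set by the outgroup: the derived state is whichever differs from the outgroup's state, so for I, IV, VIII the derived state is '0', and for the remaining characters it is '1'.
I: derived state '0' in Taxon 1, Taxon 7, and Taxon 8 only — synapomorphy for {Taxon 1, Taxon 7, Taxon 8}.
II: derived state '1' in Taxon 5 only — an autapomorphy, so it tells us nothing about relationships among taxa.
Only Taxon 1, Taxon 5, Taxon 7, and Taxon 8 show the derived state '1' for III, supporting them as a clade.
IV: derived state '0' in Taxon 8 only — an autapomorphy, so it tells us nothing about relationships among taxa.
V (derived state '1') is shared by all ingroup taxa — unites the whole ingroup.
Only Taxon 1, Taxon 2, Taxon 5, Taxon 7, and Taxon 8 show the derived state '1' for VI, supporting them as a clade.
VII: derived state '1' in Taxon 1 and Taxon 7 only — synapomorphy for {Taxon 1, Taxon 7}.
VIII (state '0') occurs in Taxon 3 and Taxon 5 but conflicts with the nesting implied by the other characters — most parsimoniously interpreted as homoplasy.
Most parsimonious ingroup topology: (((((Taxon 1,Taxon 7),Taxon 8),Taxon 5),Taxon 2),Taxon 3).
Taxon 7 and Taxon 5 share a more recent common ancestor with each other than either does with Taxon 3, so Taxon 3 is the least closely related of the three.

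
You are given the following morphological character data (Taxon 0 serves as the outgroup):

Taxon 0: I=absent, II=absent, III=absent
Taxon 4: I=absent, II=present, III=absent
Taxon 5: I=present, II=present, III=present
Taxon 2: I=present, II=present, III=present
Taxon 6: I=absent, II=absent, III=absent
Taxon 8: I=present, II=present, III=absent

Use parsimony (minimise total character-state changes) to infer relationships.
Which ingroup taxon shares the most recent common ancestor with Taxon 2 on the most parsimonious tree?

The outgroup has state 'absent' for every character, so 'present' is the derived state throughout.
Only Taxon 2, Taxon 5, and Taxon 8 show the derived state 'present' for I, supporting them as a clade.
Only Taxon 2, Taxon 4, Taxon 5, and Taxon 8 show the derived state 'present' for II, supporting them as a clade.
Only Taxon 2 and Taxon 5 show the derived state 'present' for III, supporting them as a clade.
Most parsimonious ingroup topology: ((Taxon 4,((Taxon 5,Taxon 2),Taxon 8)),Taxon 6).
Taxon 2 and Taxon 5 form a cherry on this tree, so they are sister taxa.

Taxon 5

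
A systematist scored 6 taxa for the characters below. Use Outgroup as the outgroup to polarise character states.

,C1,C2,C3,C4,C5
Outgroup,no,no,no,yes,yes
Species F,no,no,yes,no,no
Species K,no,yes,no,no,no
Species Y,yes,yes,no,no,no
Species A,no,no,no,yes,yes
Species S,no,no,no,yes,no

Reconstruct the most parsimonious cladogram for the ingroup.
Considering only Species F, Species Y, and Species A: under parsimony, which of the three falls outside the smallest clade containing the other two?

Species A

Character polarity is set by the outgroup: the derived state is whichever differs from the outgroup's state, so for C4, C5 the derived state is 'no', and for the remaining characters it is 'yes'.
C1: derived state 'yes' in Species Y only — an autapomorphy, so it tells us nothing about relationships among taxa.
C2 (derived state 'yes') is shared by Species K and Species Y — a synapomorphy uniting that clade.
C3 (derived state 'yes') is unique to Species F (autapomorphy; uninformative for grouping).
Only Species F, Species K, and Species Y show the derived state 'no' for C4, supporting them as a clade.
C5 (derived state 'no') is shared by Species F, Species K, Species S, and Species Y — a synapomorphy uniting that clade.
Most parsimonious ingroup topology: (((Species F,(Species K,Species Y)),Species S),Species A).
Species F and Species Y share a more recent common ancestor with each other than either does with Species A, so Species A is the least closely related of the three.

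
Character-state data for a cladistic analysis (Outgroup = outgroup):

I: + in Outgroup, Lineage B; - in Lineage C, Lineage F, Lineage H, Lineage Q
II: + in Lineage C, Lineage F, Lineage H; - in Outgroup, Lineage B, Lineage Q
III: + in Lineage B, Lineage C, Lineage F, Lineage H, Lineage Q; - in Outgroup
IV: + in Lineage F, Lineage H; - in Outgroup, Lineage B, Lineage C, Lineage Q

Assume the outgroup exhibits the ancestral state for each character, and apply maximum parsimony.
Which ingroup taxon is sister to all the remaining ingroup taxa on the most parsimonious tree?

Character polarity is set by the outgroup: the derived state is whichever differs from the outgroup's state, so for I the derived state is '-', and for the remaining characters it is '+'.
I: derived state '-' in Lineage C, Lineage F, Lineage H, and Lineage Q only — synapomorphy for {Lineage C, Lineage F, Lineage H, Lineage Q}.
II: derived state '+' in Lineage C, Lineage F, and Lineage H only — synapomorphy for {Lineage C, Lineage F, Lineage H}.
III (derived state '+') is shared by all ingroup taxa — unites the whole ingroup.
IV: derived state '+' in Lineage F and Lineage H only — synapomorphy for {Lineage F, Lineage H}.
Most parsimonious ingroup topology: (Lineage B,((Lineage C,(Lineage F,Lineage H)),Lineage Q)).
Lineage B is sister to the clade containing all other ingroup taxa, so it is the earliest-diverging (most basal) ingroup lineage.

Lineage B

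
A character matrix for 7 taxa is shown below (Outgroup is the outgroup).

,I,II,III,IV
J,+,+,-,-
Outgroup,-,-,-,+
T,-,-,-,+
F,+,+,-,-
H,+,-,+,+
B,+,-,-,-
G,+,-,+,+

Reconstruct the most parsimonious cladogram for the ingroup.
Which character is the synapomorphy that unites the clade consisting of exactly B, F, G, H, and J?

I

Character polarity is set by the outgroup: the derived state is whichever differs from the outgroup's state, so for IV the derived state is '-', and for the remaining characters it is '+'.
I (derived state '+') is shared by B, F, G, H, and J — a synapomorphy uniting that clade.
Only F and J show the derived state '+' for II, supporting them as a clade.
Only G and H show the derived state '+' for III, supporting them as a clade.
Only B, F, and J show the derived state '-' for IV, supporting them as a clade.
Most parsimonious ingroup topology: (((H,G),((J,F),B)),T).
The clade {B, F, G, H, J} is supported by I: its derived state '+' occurs in exactly those taxa and in no other taxon (including the outgroup).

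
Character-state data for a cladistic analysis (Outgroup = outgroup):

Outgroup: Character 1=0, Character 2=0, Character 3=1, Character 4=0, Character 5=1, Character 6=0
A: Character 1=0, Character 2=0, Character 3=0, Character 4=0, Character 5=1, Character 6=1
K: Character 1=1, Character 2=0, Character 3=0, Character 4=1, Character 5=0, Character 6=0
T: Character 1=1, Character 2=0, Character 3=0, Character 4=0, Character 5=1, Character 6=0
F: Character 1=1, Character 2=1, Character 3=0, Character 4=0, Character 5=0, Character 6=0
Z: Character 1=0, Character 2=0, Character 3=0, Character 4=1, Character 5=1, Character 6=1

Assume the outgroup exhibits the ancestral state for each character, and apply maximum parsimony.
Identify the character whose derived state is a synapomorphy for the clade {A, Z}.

Character 6

Character polarity is set by the outgroup: the derived state is whichever differs from the outgroup's state, so for Character 3, Character 5 the derived state is '0', and for the remaining characters it is '1'.
Only F, K, and T show the derived state '1' for Character 1, supporting them as a clade.
Character 2 (derived state '1') is unique to F (autapomorphy; uninformative for grouping).
All ingroup taxa share the derived state '0' for Character 3; it defines the ingroup but does not resolve relationships within it.
Character 4 groups K and Z, which is incompatible with the clades supported by the remaining characters; treating it as convergent (homoplasy) costs fewer steps than any alternative tree.
Character 5: derived state '0' in F and K only — synapomorphy for {F, K}.
Character 6 (derived state '1') is shared by A and Z — a synapomorphy uniting that clade.
Most parsimonious ingroup topology: ((Z,A),(T,(K,F))).
The clade {A, Z} is supported by Character 6: its derived state '1' occurs in exactly those taxa and in no other taxon (including the outgroup).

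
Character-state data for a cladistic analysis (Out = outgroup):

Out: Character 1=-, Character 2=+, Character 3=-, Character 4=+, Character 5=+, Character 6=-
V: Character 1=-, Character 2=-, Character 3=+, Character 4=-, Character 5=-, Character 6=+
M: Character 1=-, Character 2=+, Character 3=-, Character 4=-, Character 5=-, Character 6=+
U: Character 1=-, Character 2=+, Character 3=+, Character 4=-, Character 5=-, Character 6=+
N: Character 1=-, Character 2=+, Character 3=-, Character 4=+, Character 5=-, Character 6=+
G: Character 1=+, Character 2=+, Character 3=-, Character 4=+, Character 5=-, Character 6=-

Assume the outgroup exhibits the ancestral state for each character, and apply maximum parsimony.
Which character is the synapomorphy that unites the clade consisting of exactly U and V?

Character polarity is set by the outgroup: the derived state is whichever differs from the outgroup's state, so for Character 2, Character 4, Character 5 the derived state is '-', and for the remaining characters it is '+'.
Character 1: derived state '+' in G only — an autapomorphy, so it tells us nothing about relationships among taxa.
Character 2: derived state '-' in V only — an autapomorphy, so it tells us nothing about relationships among taxa.
Character 3: derived state '+' in U and V only — synapomorphy for {U, V}.
Character 4 (derived state '-') is shared by M, U, and V — a synapomorphy uniting that clade.
Character 5 (derived state '-') is shared by all ingroup taxa — unites the whole ingroup.
Only M, N, U, and V show the derived state '+' for Character 6, supporting them as a clade.
Most parsimonious ingroup topology: ((((V,U),M),N),G).
The clade {U, V} is supported by Character 3: its derived state '+' occurs in exactly those taxa and in no other taxon (including the outgroup).

Character 3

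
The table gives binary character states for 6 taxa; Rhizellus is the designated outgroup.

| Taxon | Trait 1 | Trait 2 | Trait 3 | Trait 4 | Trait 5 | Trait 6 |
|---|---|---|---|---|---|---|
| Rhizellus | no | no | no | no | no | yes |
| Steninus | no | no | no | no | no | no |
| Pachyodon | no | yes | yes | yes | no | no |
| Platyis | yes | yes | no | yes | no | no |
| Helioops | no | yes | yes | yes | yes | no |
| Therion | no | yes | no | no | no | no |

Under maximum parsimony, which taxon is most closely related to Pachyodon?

Character polarity is set by the outgroup: the derived state is whichever differs from the outgroup's state, so for Trait 6 the derived state is 'no', and for the remaining characters it is 'yes'.
Trait 1 (derived state 'yes') is unique to Platyis (autapomorphy; uninformative for grouping).
Trait 2 (derived state 'yes') is shared by Helioops, Pachyodon, Platyis, and Therion — a synapomorphy uniting that clade.
Only Helioops and Pachyodon show the derived state 'yes' for Trait 3, supporting them as a clade.
Trait 4: derived state 'yes' in Helioops, Pachyodon, and Platyis only — synapomorphy for {Helioops, Pachyodon, Platyis}.
Trait 5: derived state 'yes' in Helioops only — an autapomorphy, so it tells us nothing about relationships among taxa.
All ingroup taxa share the derived state 'no' for Trait 6; it defines the ingroup but does not resolve relationships within it.
Most parsimonious ingroup topology: (Steninus,(((Pachyodon,Helioops),Platyis),Therion)).
Pachyodon and Helioops form a cherry on this tree, so they are sister taxa.

Helioops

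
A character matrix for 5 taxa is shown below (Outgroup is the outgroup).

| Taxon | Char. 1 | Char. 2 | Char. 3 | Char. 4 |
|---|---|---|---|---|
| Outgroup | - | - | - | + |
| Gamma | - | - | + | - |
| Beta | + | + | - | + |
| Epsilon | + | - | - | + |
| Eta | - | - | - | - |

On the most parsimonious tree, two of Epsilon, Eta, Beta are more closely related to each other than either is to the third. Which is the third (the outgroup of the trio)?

Eta

Character polarity is set by the outgroup: the derived state is whichever differs from the outgroup's state, so for Char. 4 the derived state is '-', and for the remaining characters it is '+'.
Only Beta and Epsilon show the derived state '+' for Char. 1, supporting them as a clade.
Char. 2: derived state '+' in Beta only — an autapomorphy, so it tells us nothing about relationships among taxa.
Char. 3 (derived state '+') is unique to Gamma (autapomorphy; uninformative for grouping).
Only Eta and Gamma show the derived state '-' for Char. 4, supporting them as a clade.
Most parsimonious ingroup topology: ((Gamma,Eta),(Beta,Epsilon)).
Epsilon and Beta share a more recent common ancestor with each other than either does with Eta, so Eta is the least closely related of the three.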